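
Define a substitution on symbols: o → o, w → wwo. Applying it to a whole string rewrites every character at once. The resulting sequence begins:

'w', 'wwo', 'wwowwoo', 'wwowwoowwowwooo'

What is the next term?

wwowwoowwowwooowwowwoowwowwoooo

Replace each of the 15 characters of wwowwoowwowwooo in place — wwo wwo o wwo wwo o o wwo wwo o wwo wwo o o o — and concatenate.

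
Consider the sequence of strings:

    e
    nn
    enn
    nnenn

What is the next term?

ennnnenn

This is a Fibonacci-style word recurrence s(k) = s(k−2)·s(k−1): e.g. e·nn = enn.
Continuing: enn · nnenn gives term 5.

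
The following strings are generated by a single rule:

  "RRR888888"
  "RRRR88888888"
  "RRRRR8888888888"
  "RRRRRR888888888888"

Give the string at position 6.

Term n consists of n+1 R's, followed by 2n+2 8's, where the shown terms are n = 2, 3, 4, 5.
At n = 7 the blocks have lengths 8, 16.

RRRRRRRR8888888888888888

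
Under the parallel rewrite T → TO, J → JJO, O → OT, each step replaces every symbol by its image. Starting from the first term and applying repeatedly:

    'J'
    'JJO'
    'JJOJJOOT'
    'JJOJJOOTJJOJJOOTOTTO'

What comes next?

JJOJJOOTJJOJJOOTOTTOJJOJJOOTJJOJJOOTOTTOOTTOTOOT

Applying the rule to each of the 20 symbols of JJOJJOOTJJOJJOOTOTTO gives the pieces JJO JJO OT JJO JJO OT OT TO JJO JJO OT JJO JJO OT OT TO OT TO TO OT, which concatenate to the answer.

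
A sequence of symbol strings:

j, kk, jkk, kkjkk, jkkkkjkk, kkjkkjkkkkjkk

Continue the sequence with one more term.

jkkkkjkkkkjkkjkkkkjkk

From term 3 onward, concatenate the second-to-last term with the last: j·kk = jkk, kk·jkk = kkjkk, …
So term 7 is jkkkkjkk·kkjkkjkkkkjkk.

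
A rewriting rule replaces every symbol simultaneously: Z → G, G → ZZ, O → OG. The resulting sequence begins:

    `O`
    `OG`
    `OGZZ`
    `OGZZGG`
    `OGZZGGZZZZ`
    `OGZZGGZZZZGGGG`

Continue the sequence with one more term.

OGZZGGZZZZGGGGZZZZZZZZ

φ(OGZZGGZZZZGGGG) expands symbol-by-symbol to OG ZZ G G ZZ ZZ G G G G ZZ ZZ ZZ ZZ; joining the 14 pieces gives the next term.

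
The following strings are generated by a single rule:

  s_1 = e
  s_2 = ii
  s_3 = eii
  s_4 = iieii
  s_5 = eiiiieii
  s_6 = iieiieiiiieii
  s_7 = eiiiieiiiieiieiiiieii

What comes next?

Each term (from the third on) is the two preceding terms concatenated in order: term 3 = e·ii = eii.
The next term joins iieiieiiiieii and eiiiieiiiieiieiiiieii.

iieiieiiiieiieiiiieiiiieiieiiiieii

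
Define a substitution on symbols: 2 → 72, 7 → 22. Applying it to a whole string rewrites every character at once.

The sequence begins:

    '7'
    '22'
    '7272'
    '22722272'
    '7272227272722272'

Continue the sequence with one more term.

Applying the rule to each of the 16 symbols of 7272227272722272 gives the pieces 22 72 22 72 72 72 22 72 22 72 22 72 72 72 22 72, which concatenate to the answer.

22722272727222722272227272722272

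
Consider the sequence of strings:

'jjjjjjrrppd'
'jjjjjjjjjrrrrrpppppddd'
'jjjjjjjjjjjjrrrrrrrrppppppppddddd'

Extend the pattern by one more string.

The n-th term is 3n+3 j's then 3n-1 r's then 3n-1 p's then 2n-1 d's (n = 1, 2, …).
Setting n = 4 gives 15, 11, 11, 7 characters in each block.

jjjjjjjjjjjjjjjrrrrrrrrrrrpppppppppppddddddd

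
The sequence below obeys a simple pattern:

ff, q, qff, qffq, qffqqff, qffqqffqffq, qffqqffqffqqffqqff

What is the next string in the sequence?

Each term (from the third on) is the previous term followed by the one before it: term 3 = q·ff = qff.
So term 8 is qffqqffqffqqffqqff·qffqqffqffq.

qffqqffqffqqffqqffqffqqffqffq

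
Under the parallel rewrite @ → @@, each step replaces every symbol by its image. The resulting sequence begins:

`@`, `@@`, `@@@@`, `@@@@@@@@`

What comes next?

@@@@@@@@@@@@@@@@

Apply φ to @@@@@@@@ symbol by symbol: @→@@, @→@@, @→@@, @→@@, @→@@, @→@@, @→@@, @→@@; joined: @@ @@ @@ @@ @@ @@ @@ @@.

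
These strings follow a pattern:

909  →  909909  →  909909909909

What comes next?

s(k+1) = s(k)·s(k) — each term doubles the last.
So the next term is two copies of 909909909909.

909909909909909909909909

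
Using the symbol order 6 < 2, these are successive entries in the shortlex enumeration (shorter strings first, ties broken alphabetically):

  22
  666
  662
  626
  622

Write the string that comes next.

266

Treat 622 as a base-2 numeral over the given alphabet and add one, carrying through any trailing 2's.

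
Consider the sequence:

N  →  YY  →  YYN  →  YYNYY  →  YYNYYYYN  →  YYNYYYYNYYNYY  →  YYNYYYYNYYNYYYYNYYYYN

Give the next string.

YYNYYYYNYYNYYYYNYYYYNYYNYYYYNYYNYY

This is a Fibonacci-style word recurrence s(k) = s(k−1)·s(k−2): e.g. YY·N = YYN.
The next term joins YYNYYYYNYYNYYYYNYYYYN and YYNYYYYNYYNYY.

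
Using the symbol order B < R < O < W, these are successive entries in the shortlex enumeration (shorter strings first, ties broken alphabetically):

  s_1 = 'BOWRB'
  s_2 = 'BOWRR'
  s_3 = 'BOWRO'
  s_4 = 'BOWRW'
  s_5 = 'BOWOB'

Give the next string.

BOWOR

Treat BOWOB as a base-4 numeral over the given alphabet and add one, carrying through any trailing W's.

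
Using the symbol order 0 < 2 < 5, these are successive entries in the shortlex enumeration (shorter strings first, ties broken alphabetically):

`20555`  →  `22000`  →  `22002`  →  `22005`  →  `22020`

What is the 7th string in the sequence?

22025

Continuing the enumeration 2 steps past 22020: 22020 → 22022 → (answer).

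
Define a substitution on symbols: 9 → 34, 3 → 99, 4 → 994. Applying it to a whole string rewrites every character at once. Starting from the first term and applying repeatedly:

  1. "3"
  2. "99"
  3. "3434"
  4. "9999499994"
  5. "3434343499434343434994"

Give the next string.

999949999499994999943434994999949999499994999943434994

Replace each of the 22 characters of 3434343499434343434994 in place — 99 994 99 994 99 994 99 994 34 34 994 99 994 99 994 99 994 99 994 34 34 994 — and concatenate.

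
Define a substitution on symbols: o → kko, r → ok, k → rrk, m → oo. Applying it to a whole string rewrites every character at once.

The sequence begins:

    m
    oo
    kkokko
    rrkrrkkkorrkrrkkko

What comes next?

φ(rrkrrkkkorrkrrkkko) expands symbol-by-symbol to ok ok rrk ok ok rrk rrk rrk kko ok ok rrk ok ok rrk rrk rrk kko; joining the 18 pieces gives the next term.

okokrrkokokrrkrrkrrkkkookokrrkokokrrkrrkrrkkko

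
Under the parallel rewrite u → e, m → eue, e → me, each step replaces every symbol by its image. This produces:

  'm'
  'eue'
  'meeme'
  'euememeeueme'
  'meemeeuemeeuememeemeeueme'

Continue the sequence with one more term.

euememeeuememeemeeuememeemeeuemeeuememeeuememeemeeueme

Applying the rule to each of the 25 symbols of meemeeuemeeuememeemeeueme gives the pieces eue me me eue me me e me eue me me e me eue me eue me me eue me me e me eue me, which concatenate to the answer.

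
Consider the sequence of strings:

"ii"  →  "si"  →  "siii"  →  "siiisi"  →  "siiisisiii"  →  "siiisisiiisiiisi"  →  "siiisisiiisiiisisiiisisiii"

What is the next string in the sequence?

siiisisiiisiiisisiiisisiiisiiisisiiisiiisi

This is a Fibonacci-style word recurrence s(k) = s(k−1)·s(k−2): e.g. si·ii = siii.
So term 8 is siiisisiiisiiisisiiisisiii·siiisisiiisiiisi.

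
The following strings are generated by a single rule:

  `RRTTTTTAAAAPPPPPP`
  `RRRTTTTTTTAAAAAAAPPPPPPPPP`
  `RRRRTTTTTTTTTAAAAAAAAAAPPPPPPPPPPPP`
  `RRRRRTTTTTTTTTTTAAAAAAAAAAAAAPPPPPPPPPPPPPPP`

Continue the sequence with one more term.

RRRRRRTTTTTTTTTTTTTAAAAAAAAAAAAAAAAPPPPPPPPPPPPPPPPPP

Reading off run lengths: R runs 2, 3, 4, 5; T runs 5, 7, 9, 11; A runs 4, 7, 10, 13; P runs 6, 9, 12, 15 — each is linear in n, where the shown terms are n = 2, 3, 4, 5.
At n = 6 the blocks have lengths 6, 13, 16, 18.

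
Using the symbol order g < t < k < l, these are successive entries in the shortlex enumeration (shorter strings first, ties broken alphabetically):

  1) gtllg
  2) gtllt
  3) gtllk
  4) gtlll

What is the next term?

The successor of gtlll increments the rightmost position that isn't already l and resets every position after it to g.

gkggg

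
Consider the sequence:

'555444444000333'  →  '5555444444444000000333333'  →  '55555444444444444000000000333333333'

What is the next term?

Reading off run lengths: 5 runs 3, 4, 5; 4 runs 6, 9, 12; 0 runs 3, 6, 9; 3 runs 3, 6, 9 — each is linear in n (n = 1, 2, …).
Setting n = 4 gives 6, 15, 12, 12 characters in each block.

555555444444444444444000000000000333333333333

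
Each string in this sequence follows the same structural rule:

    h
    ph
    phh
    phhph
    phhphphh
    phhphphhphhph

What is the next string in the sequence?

This is a Fibonacci-style word recurrence s(k) = s(k−1)·s(k−2): e.g. ph·h = phh.
Continuing: phhphphhphhph · phhphphh gives term 7.

phhphphhphhphphhphphh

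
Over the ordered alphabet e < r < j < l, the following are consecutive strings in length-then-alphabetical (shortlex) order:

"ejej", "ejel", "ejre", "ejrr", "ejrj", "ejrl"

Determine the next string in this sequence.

Treat ejrl as a base-4 numeral over the given alphabet and add one, carrying through any trailing l's.

ejje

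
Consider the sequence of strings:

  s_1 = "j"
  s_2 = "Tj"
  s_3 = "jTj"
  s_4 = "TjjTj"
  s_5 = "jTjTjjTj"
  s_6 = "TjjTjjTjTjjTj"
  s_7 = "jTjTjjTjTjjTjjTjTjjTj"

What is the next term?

This is a Fibonacci-style word recurrence s(k) = s(k−2)·s(k−1): e.g. j·Tj = jTj.
Continuing: TjjTjjTjTjjTj · jTjTjjTjTjjTjjTjTjjTj gives term 8.

TjjTjjTjTjjTjjTjTjjTjTjjTjjTjTjjTj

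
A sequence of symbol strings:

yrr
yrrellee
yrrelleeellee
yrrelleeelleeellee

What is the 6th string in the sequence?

Every step adds ellee to the end: s(k+1) = s(k)·ellee.
From yrrelleeelleeellee, 2 further steps: yrrelleeelleeellee → yrrelleeelleeelleeellee → (answer).

yrrelleeelleeelleeelleeellee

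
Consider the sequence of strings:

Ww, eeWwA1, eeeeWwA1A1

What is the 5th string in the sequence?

eeeeeeeeWwA1A1A1A1

Each term wraps the previous one in ee on the left and A1 on the right.
From eeeeWwA1A1, 2 further steps: eeeeWwA1A1 → eeeeeeWwA1A1A1 → (answer).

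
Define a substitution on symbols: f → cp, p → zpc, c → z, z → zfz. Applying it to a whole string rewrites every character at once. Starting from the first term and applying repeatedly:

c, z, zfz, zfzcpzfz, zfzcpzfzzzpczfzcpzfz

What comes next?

Applying the rule to each of the 20 symbols of zfzcpzfzzzpczfzcpzfz gives the pieces zfz cp zfz z zpc zfz cp zfz zfz zfz zpc z zfz cp zfz z zpc zfz cp zfz, which concatenate to the answer.

zfzcpzfzzzpczfzcpzfzzfzzfzzpczzfzcpzfzzzpczfzcpzfz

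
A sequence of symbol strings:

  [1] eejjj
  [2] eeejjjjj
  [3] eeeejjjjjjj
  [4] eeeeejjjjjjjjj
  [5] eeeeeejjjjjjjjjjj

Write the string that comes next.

Term n consists of n+1 e's, followed by 2n+1 j's (n = 1, 2, …).
For the next term, n = 6, so the run lengths are 7, 13.

eeeeeeejjjjjjjjjjjjj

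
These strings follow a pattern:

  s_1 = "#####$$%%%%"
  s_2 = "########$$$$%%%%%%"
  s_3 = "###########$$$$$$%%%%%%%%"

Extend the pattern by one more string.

The n-th term is 3n+2 #'s then 2n $'s then 2n+2 %'s (n = 1, 2, …).
For the next term, n = 4, so the run lengths are 14, 8, 10.

##############$$$$$$$$%%%%%%%%%%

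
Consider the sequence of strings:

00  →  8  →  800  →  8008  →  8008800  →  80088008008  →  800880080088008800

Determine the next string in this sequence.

80088008008800880080088008008

Each term (from the third on) is the previous term followed by the one before it: term 3 = 8·00 = 800.
The next term joins 800880080088008800 and 80088008008.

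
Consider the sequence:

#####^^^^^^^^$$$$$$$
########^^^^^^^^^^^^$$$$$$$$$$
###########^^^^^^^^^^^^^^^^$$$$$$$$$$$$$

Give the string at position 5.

#################^^^^^^^^^^^^^^^^^^^^^^^^$$$$$$$$$$$$$$$$$$$

Each string has the form #^{3n-1} ^^{4n} $^{3n+1}, where the shown terms are n = 2, 3, 4.
For term 5, n = 6, so the run lengths are 17, 24, 19.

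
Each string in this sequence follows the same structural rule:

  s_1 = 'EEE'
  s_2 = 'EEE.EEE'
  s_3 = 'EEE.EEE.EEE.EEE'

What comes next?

EEE.EEE.EEE.EEE.EEE.EEE.EEE.EEE

Each string is two copies of the previous one joined by '.'.
One more doubling of EEE.EEE.EEE.EEE gives the answer.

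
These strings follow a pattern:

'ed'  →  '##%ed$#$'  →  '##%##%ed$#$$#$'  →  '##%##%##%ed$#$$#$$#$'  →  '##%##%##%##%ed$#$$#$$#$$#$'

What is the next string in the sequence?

s(k+1) = ##%·s(k)·$#$, so each term gains ##% as a prefix and $#$ as a suffix.
One more step from ##%##%##%##%ed$#$$#$$#$$#$ gives the answer.

##%##%##%##%##%ed$#$$#$$#$$#$$#$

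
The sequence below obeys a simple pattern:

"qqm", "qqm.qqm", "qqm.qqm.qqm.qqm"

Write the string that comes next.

qqm.qqm.qqm.qqm.qqm.qqm.qqm.qqm

Every step duplicates the string with '.' between the halves.
One more doubling of qqm.qqm.qqm.qqm gives the answer.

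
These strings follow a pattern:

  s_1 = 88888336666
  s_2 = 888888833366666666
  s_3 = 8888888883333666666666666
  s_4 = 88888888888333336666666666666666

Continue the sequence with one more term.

888888888888833333366666666666666666666

Each string has the form 8^{2n+3} 3^{n+1} 6^{4n} (n = 1, 2, …).
For the next term, n = 5, so the run lengths are 13, 6, 20.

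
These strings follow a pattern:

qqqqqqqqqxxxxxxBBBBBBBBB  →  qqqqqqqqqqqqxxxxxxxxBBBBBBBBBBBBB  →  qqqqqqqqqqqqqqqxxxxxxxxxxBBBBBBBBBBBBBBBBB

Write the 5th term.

qqqqqqqqqqqqqqqqqqqqqxxxxxxxxxxxxxxBBBBBBBBBBBBBBBBBBBBBBBBB

Term n consists of 3n+3 q's, followed by 2n+2 x's, followed by 4n+1 B's, where the shown terms are n = 2, 3, 4.
Setting n = 6 gives 21, 14, 25 characters in each block.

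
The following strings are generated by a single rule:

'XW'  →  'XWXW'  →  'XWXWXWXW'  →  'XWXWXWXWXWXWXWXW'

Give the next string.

XWXWXWXWXWXWXWXWXWXWXWXWXWXWXWXW

Each string is two copies of the previous one concatenated.
One more doubling of XWXWXWXWXWXWXWXW gives the answer.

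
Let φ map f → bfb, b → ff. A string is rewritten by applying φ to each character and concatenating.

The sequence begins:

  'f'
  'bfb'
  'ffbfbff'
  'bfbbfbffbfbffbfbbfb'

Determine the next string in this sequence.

Rewriting the 19 symbols of bfbbfbffbfbffbfbbfb one by one yields ff bfb ff ff bfb ff bfb bfb ff bfb ff bfb bfb ff bfb ff ff bfb ff; concatenated:

ffbfbffffbfbffbfbbfbffbfbffbfbbfbffbfbffffbfbff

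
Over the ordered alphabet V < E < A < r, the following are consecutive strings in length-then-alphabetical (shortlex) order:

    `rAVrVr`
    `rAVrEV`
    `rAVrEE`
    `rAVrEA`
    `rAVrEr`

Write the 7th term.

rAVrAE

Advancing 2 positions from rAVrEr through rAVrEr → rAVrAV reaches term 7.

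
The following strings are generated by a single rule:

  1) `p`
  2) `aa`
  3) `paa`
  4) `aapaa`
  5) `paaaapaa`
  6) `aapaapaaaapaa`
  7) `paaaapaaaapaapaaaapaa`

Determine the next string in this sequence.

aapaapaaaapaapaaaapaaaapaapaaaapaa

This is a Fibonacci-style word recurrence s(k) = s(k−2)·s(k−1): e.g. p·aa = paa.
The next term joins aapaapaaaapaa and paaaapaaaapaapaaaapaa.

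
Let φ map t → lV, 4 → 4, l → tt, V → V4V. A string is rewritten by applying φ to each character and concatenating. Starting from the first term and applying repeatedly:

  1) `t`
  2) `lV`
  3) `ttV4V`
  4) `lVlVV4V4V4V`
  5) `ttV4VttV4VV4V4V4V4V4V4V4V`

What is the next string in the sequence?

lVlVV4V4V4VlVlVV4V4V4VV4V4V4V4V4V4V4V4V4V4V4V4V4V4V4V

Applying the rule to each of the 25 symbols of ttV4VttV4VV4V4V4V4V4V4V4V gives the pieces lV lV V4V 4 V4V lV lV V4V 4 V4V V4V 4 V4V 4 V4V 4 V4V 4 V4V 4 V4V 4 V4V 4 V4V, which concatenate to the answer.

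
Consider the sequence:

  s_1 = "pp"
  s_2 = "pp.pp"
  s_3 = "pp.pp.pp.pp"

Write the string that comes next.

s(k+1) = s(k)·.·s(k) — each term doubles the last with '.' between the halves.
Doubling pp.pp.pp.pp with '.' between the halves:

pp.pp.pp.pp.pp.pp.pp.pp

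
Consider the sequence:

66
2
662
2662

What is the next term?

6622662

From term 3 onward, concatenate the second-to-last term with the last: 66·2 = 662, 2·662 = 2662, …
So term 5 is 662·2662.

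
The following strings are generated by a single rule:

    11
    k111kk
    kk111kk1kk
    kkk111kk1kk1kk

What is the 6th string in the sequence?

Every step adds k to the front and 1kk to the end of the previous string.
From kkk111kk1kk1kk, 2 further steps: kkk111kk1kk1kk → kkkk111kk1kk1kk1kk → (answer).

kkkkk111kk1kk1kk1kk1kk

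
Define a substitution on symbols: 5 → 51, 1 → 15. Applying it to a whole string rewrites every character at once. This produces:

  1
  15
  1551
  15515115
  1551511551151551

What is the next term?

φ(1551511551151551) expands symbol-by-symbol to 15 51 51 15 51 15 15 51 51 15 15 51 15 51 51 15; joining the 16 pieces gives the next term.

15515115511515515115155115515115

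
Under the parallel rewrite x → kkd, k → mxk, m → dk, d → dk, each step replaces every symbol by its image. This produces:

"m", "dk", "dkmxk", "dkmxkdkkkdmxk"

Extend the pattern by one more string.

Rewriting the 13 symbols of dkmxkdkkkdmxk one by one yields dk mxk dk kkd mxk dk mxk mxk mxk dk dk kkd mxk; concatenated:

dkmxkdkkkdmxkdkmxkmxkmxkdkdkkkdmxk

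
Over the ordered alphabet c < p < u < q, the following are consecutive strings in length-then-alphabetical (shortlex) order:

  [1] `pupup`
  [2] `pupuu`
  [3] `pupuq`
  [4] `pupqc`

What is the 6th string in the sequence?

Stepping forward 2 times from pupqc: pupqc → pupqp, then the target.

pupqu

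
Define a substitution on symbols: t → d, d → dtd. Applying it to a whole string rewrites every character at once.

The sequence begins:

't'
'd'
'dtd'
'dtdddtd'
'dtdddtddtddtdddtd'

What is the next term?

φ(dtdddtddtddtdddtd) expands symbol-by-symbol to dtd d dtd dtd dtd d dtd dtd d dtd dtd d dtd dtd dtd d dtd; joining the 17 pieces gives the next term.

dtdddtddtddtdddtddtdddtddtdddtddtddtdddtd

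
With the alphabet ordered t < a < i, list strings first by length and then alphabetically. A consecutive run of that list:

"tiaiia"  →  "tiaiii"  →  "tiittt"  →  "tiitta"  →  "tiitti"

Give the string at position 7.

tiitaa

Stepping forward 2 times from tiitti: tiitti → tiitat, then the target.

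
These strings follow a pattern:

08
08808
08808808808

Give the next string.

Every step duplicates the string with '8' between the halves.
Doubling 08808808808 with '8' between the halves:

08808808808808808808808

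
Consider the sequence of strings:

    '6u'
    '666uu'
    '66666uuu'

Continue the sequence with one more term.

Reading off run lengths: 6 runs 1, 3, 5; u runs 1, 2, 3 — each is linear in n (n = 1, 2, …).
Setting n = 4 gives 7, 4 characters in each block.

6666666uuuu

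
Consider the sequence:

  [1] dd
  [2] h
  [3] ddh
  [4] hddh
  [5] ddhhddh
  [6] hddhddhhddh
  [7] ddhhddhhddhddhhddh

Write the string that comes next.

hddhddhhddhddhhddhhddhddhhddh

From term 3 onward, concatenate the second-to-last term with the last: dd·h = ddh, h·ddh = hddh, …
The next term joins hddhddhhddh and ddhhddhhddhddhhddh.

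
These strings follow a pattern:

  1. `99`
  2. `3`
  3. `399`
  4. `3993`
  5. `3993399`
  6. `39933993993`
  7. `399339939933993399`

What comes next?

39933993993399339939933993993

This is a Fibonacci-style word recurrence s(k) = s(k−1)·s(k−2): e.g. 3·99 = 399.
Continuing: 399339939933993399 · 39933993993 gives term 8.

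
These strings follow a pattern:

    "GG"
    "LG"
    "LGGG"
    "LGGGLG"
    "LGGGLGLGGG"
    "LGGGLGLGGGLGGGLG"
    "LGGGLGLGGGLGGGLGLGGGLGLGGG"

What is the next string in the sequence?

LGGGLGLGGGLGGGLGLGGGLGLGGGLGGGLGLGGGLGGGLG

Each term (from the third on) is the previous term followed by the one before it: term 3 = LG·GG = LGGG.
So term 8 is LGGGLGLGGGLGGGLGLGGGLGLGGG·LGGGLGLGGGLGGGLG.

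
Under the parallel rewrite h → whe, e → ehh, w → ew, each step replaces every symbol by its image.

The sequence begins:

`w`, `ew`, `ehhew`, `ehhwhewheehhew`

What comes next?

Rewriting the 14 symbols of ehhwhewheehhew one by one yields ehh whe whe ew whe ehh ew whe ehh ehh whe whe ehh ew; concatenated:

ehhwhewheewwheehhewwheehhehhwhewheehhew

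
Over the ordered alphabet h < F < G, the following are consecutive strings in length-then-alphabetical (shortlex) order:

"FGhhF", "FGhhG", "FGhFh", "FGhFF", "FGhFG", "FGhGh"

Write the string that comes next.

FGhGF

The successor of FGhGh increments the rightmost position that isn't already G and resets every position after it to h.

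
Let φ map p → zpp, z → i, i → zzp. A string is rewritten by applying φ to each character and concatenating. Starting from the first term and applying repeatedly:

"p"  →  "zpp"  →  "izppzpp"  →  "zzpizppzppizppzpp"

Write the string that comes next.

iizppzzpizppzppizppzppzzpizppzppizppzpp

φ(zzpizppzppizppzpp) expands symbol-by-symbol to i i zpp zzp i zpp zpp i zpp zpp zzp i zpp zpp i zpp zpp; joining the 17 pieces gives the next term.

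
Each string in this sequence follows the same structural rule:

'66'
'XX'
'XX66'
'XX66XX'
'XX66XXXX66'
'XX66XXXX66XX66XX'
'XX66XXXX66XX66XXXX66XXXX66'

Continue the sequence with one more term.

XX66XXXX66XX66XXXX66XXXX66XX66XXXX66XX66XX

From term 3 onward, concatenate the last term with the second-to-last: XX·66 = XX66, XX66·XX = XX66XX, …
So term 8 is XX66XXXX66XX66XXXX66XXXX66·XX66XXXX66XX66XX.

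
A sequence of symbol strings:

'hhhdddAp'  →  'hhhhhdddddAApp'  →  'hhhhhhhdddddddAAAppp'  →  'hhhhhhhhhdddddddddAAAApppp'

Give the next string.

Term n consists of 2n+1 h's, followed by 2n+1 d's, followed by n A's, followed by n p's (n = 1, 2, …).
Setting n = 5 gives 11, 11, 5, 5 characters in each block.

hhhhhhhhhhhdddddddddddAAAAAppppp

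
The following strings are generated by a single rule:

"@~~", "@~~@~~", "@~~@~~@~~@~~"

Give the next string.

Every step duplicates the string.
Doubling @~~@~~@~~@~~:

@~~@~~@~~@~~@~~@~~@~~@~~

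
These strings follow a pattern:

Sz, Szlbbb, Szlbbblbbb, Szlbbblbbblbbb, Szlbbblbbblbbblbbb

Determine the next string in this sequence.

The strings grow by a fixed suffix lbbb each time.
Applying this once more to Szlbbblbbblbbblbbb:

Szlbbblbbblbbblbbblbbb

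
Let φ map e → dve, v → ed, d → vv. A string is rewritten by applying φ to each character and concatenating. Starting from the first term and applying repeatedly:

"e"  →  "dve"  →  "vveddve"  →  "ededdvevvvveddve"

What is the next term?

Replace each of the 16 characters of ededdvevvvveddve in place — dve vv dve vv vv ed dve ed ed ed ed dve vv vv ed dve — and concatenate.

dvevvdvevvvveddveededededdvevvvveddve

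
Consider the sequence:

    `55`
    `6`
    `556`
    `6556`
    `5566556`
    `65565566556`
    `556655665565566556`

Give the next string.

This is a Fibonacci-style word recurrence s(k) = s(k−2)·s(k−1): e.g. 55·6 = 556.
Continuing: 65565566556 · 556655665565566556 gives term 8.

65565566556556655665565566556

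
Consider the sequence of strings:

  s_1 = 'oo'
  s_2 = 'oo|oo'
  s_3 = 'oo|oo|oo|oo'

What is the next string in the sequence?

Each string is two copies of the previous one joined by '|'.
Doubling oo|oo|oo|oo with '|' between the halves:

oo|oo|oo|oo|oo|oo|oo|oo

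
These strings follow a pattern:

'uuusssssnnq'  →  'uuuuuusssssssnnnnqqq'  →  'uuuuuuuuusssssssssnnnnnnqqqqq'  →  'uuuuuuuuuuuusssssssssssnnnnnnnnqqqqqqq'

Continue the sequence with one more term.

uuuuuuuuuuuuuuusssssssssssssnnnnnnnnnnqqqqqqqqq

Reading off run lengths: u runs 3, 6, 9, 12; s runs 5, 7, 9, 11; n runs 2, 4, 6, 8; q runs 1, 3, 5, 7 — each is linear in n (n = 1, 2, …).
For the next term, n = 5, so the run lengths are 15, 13, 10, 9.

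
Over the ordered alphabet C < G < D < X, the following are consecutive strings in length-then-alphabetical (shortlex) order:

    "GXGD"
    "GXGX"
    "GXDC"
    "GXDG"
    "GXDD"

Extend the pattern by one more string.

GXDX

Treat GXDD as a base-4 numeral over the given alphabet and add one, carrying through any trailing X's.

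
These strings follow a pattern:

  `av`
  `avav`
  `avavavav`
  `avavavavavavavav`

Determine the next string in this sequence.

Every step duplicates the string.
Doubling avavavavavavavav:

avavavavavavavavavavavavavavavav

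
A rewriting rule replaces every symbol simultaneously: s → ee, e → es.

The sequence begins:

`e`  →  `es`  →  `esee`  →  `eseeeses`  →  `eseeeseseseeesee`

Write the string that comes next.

Replace each of the 16 characters of eseeeseseseeesee in place — es ee es es es ee es ee es ee es es es ee es es — and concatenate.

eseeeseseseeeseeeseeeseseseeeses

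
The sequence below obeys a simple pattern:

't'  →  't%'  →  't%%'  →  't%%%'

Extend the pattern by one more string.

t%%%%

Every step adds % to the end: s(k+1) = s(k)·%.
So the next term is t%%%·%.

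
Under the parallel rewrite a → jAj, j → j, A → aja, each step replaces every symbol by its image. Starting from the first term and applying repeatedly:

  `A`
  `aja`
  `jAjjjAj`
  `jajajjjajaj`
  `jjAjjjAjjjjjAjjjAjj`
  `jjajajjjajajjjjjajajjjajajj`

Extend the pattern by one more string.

φ(jjajajjjajajjjjjajajjjajajj) expands symbol-by-symbol to j j jAj j jAj j j j jAj j jAj j j j j j jAj j jAj j j j jAj j jAj j j; joining the 27 pieces gives the next term.

jjjAjjjAjjjjjAjjjAjjjjjjjAjjjAjjjjjAjjjAjjj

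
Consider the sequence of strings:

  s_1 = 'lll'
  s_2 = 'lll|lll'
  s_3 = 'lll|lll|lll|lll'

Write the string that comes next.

s(k+1) = s(k)·|·s(k) — each term doubles the last with '|' between the halves.
So the next term is two copies of lll|lll|lll|lll with '|' between the halves.

lll|lll|lll|lll|lll|lll|lll|lll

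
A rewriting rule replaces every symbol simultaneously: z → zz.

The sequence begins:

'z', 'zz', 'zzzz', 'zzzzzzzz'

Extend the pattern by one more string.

zzzzzzzzzzzzzzzz

Apply φ to zzzzzzzz symbol by symbol: z→zz, z→zz, z→zz, z→zz, z→zz, z→zz, z→zz, z→zz; joined: zz zz zz zz zz zz zz zz.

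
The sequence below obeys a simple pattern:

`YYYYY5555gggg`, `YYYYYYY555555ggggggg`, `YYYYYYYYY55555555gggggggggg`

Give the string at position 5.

YYYYYYYYYYYYY555555555555gggggggggggggggg

Reading off run lengths: Y runs 5, 7, 9; 5 runs 4, 6, 8; g runs 4, 7, 10 — each is linear in n (n = 1, 2, …).
Setting n = 5 gives 13, 12, 16 characters in each block.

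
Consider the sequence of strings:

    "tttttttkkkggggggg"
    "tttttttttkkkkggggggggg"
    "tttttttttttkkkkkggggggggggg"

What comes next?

The n-th term is 2n+1 t's then n k's then 2n+1 g's, where the shown terms are n = 3, 4, 5.
Setting n = 6 gives 13, 6, 13 characters in each block.

tttttttttttttkkkkkkggggggggggggg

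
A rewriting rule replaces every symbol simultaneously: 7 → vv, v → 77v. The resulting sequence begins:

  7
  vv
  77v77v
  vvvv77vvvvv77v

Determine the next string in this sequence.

77v77v77v77vvvvv77v77v77v77v77vvvvv77v

Applying the rule to each of the 14 symbols of vvvv77vvvvv77v gives the pieces 77v 77v 77v 77v vv vv 77v 77v 77v 77v 77v vv vv 77v, which concatenate to the answer.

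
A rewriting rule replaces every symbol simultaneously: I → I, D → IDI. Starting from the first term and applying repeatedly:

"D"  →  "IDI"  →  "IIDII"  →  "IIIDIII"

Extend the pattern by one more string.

Expanding IIIDIII: I→I, I→I, I→I, D→IDI, I→I, I→I, I→I. Concatenated: I I I IDI I I I.

IIIIDIIII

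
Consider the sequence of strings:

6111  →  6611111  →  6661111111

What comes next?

Term n consists of n 6's, followed by 2n+1 1's (n = 1, 2, …).
Setting n = 4 gives 4, 9 characters in each block.

6666111111111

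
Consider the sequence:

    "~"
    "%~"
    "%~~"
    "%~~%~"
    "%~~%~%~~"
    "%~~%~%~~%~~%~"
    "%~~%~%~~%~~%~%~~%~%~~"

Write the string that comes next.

%~~%~%~~%~~%~%~~%~%~~%~~%~%~~%~~%~

Each term (from the third on) is the previous term followed by the one before it: term 3 = %~·~ = %~~.
So term 8 is %~~%~%~~%~~%~%~~%~%~~·%~~%~%~~%~~%~.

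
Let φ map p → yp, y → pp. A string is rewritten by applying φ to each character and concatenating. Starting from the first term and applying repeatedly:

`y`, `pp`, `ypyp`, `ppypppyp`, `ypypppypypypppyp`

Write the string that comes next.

ppypppypypypppypppypppypypypppyp

Replace each of the 16 characters of ypypppypypypppyp in place — pp yp pp yp yp yp pp yp pp yp pp yp yp yp pp yp — and concatenate.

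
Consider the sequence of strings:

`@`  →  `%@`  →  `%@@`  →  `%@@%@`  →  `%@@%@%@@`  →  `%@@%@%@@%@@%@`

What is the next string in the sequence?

This is a Fibonacci-style word recurrence s(k) = s(k−1)·s(k−2): e.g. %@·@ = %@@.
Continuing: %@@%@%@@%@@%@ · %@@%@%@@ gives term 7.

%@@%@%@@%@@%@%@@%@%@@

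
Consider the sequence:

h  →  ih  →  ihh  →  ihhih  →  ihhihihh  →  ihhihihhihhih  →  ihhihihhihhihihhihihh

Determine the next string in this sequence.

From term 3 onward, concatenate the last term with the second-to-last: ih·h = ihh, ihh·ih = ihhih, …
So term 8 is ihhihihhihhihihhihihh·ihhihihhihhih.

ihhihihhihhihihhihihhihhihihhihhih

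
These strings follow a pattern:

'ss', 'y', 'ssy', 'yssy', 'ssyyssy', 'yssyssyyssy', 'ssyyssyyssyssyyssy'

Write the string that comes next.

yssyssyyssyssyyssyyssyssyyssy

From term 3 onward, concatenate the second-to-last term with the last: ss·y = ssy, y·ssy = yssy, …
So term 8 is yssyssyyssy·ssyyssyyssyssyyssy.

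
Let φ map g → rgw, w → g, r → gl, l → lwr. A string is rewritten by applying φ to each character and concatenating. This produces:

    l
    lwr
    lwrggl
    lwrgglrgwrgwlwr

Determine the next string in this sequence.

Rewriting the 15 symbols of lwrgglrgwrgwlwr one by one yields lwr g gl rgw rgw lwr gl rgw g gl rgw g lwr g gl; concatenated:

lwrgglrgwrgwlwrglrgwgglrgwglwrggl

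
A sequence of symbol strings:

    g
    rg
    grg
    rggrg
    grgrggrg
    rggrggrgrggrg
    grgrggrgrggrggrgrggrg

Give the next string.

Each term (from the third on) is the two preceding terms concatenated in order: term 3 = g·rg = grg.
The next term joins rggrggrgrggrg and grgrggrgrggrggrgrggrg.

rggrggrgrggrggrgrggrgrggrggrgrggrg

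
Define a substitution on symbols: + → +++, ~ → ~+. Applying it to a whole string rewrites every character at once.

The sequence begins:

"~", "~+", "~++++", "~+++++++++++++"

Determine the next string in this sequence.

~++++++++++++++++++++++++++++++++++++++++

Replace each of the 14 characters of ~+++++++++++++ in place — ~+ +++ +++ +++ +++ +++ +++ +++ +++ +++ +++ +++ +++ +++ — and concatenate.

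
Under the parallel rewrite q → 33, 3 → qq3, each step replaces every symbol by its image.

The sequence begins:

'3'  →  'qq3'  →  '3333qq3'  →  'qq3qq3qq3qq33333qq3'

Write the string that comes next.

φ(qq3qq3qq3qq33333qq3) expands symbol-by-symbol to 33 33 qq3 33 33 qq3 33 33 qq3 33 33 qq3 qq3 qq3 qq3 qq3 33 33 qq3; joining the 19 pieces gives the next term.

3333qq33333qq33333qq33333qq3qq3qq3qq3qq33333qq3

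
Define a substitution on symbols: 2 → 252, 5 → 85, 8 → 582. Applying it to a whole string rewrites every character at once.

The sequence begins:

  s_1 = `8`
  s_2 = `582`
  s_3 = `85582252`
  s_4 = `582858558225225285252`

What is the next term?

Rewriting the 21 symbols of 582858558225225285252 one by one yields 85 582 252 582 85 582 85 85 582 252 252 85 252 252 85 252 582 85 252 85 252; concatenated:

8558225258285582858558225225285252252852525828525285252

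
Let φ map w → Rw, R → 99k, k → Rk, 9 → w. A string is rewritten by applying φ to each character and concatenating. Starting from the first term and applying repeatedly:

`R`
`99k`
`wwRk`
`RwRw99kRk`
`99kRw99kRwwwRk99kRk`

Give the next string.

Rewriting the 19 symbols of 99kRw99kRwwwRk99kRk one by one yields w w Rk 99k Rw w w Rk 99k Rw Rw Rw 99k Rk w w Rk 99k Rk; concatenated:

wwRk99kRwwwRk99kRwRwRw99kRkwwRk99kRk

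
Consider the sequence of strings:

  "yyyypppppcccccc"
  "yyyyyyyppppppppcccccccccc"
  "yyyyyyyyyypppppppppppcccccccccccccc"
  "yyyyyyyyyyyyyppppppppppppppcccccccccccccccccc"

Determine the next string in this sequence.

Reading off run lengths: y runs 4, 7, 10, 13; p runs 5, 8, 11, 14; c runs 6, 10, 14, 18 — each is linear in n (n = 1, 2, …).
At n = 5 the blocks have lengths 16, 17, 22.

yyyyyyyyyyyyyyyypppppppppppppppppcccccccccccccccccccccc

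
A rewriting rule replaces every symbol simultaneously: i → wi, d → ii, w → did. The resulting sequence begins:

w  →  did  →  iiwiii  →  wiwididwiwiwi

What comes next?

Rewriting the 13 symbols of wiwididwiwiwi one by one yields did wi did wi ii wi ii did wi did wi did wi; concatenated:

didwididwiiiwiiididwididwididwi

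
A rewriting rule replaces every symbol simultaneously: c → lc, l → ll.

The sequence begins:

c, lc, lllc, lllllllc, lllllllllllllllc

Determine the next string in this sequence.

Applying the rule to each of the 16 symbols of lllllllllllllllc gives the pieces ll ll ll ll ll ll ll ll ll ll ll ll ll ll ll lc, which concatenate to the answer.

lllllllllllllllllllllllllllllllc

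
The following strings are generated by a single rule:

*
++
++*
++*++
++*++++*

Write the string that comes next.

++*++++*++*++

Each term (from the third on) is the previous term followed by the one before it: term 3 = ++·* = ++*.
So term 6 is ++*++++*·++*++.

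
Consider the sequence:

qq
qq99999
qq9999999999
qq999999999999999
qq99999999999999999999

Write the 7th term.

Each term is the previous one with 99999 appended.
From qq99999999999999999999, 2 further steps: qq99999999999999999999 → qq9999999999999999999999999 → (answer).

qq999999999999999999999999999999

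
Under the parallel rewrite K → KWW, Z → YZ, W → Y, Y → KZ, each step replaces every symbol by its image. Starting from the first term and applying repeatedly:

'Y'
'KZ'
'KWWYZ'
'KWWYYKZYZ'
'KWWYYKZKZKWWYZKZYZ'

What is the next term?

KWWYYKZKZKWWYZKWWYZKWWYYKZYZKWWYZKZYZ

Applying the rule to each of the 18 symbols of KWWYYKZKZKWWYZKZYZ gives the pieces KWW Y Y KZ KZ KWW YZ KWW YZ KWW Y Y KZ YZ KWW YZ KZ YZ, which concatenate to the answer.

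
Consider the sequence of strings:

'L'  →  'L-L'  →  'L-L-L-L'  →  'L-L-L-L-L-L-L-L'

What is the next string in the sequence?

s(k+1) = s(k)·-·s(k) — each term doubles the last with '-' between the halves.
Doubling L-L-L-L-L-L-L-L with '-' between the halves:

L-L-L-L-L-L-L-L-L-L-L-L-L-L-L-L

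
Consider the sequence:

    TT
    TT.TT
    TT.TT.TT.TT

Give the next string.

Each string is two copies of the previous one joined by '.'.
So the next term is two copies of TT.TT.TT.TT with '.' between the halves.

TT.TT.TT.TT.TT.TT.TT.TT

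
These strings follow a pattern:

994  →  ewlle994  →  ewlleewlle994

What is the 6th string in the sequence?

Every step adds ewlle at the front: s(k+1) = ewlle·s(k).
From ewlleewlle994, 3 further steps: ewlleewlle994 → ewlleewlleewlle994 → ewlleewlleewlleewlle994 → (answer).

ewlleewlleewlleewlleewlle994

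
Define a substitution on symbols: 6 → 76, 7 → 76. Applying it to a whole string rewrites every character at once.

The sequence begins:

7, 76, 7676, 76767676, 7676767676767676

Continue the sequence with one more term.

Replace each of the 16 characters of 7676767676767676 in place — 76 76 76 76 76 76 76 76 76 76 76 76 76 76 76 76 — and concatenate.

76767676767676767676767676767676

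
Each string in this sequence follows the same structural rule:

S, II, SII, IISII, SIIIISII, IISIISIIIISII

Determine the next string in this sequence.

SIIIISIIIISIISIIIISII

From term 3 onward, concatenate the second-to-last term with the last: S·II = SII, II·SII = IISII, …
Continuing: SIIIISII · IISIISIIIISII gives term 7.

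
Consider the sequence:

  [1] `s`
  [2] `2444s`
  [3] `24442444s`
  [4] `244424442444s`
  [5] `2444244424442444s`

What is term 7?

244424442444244424442444s

The strings grow by a fixed prefix 2444 each time.
From 2444244424442444s, 2 further steps: 2444244424442444s → 24442444244424442444s → (answer).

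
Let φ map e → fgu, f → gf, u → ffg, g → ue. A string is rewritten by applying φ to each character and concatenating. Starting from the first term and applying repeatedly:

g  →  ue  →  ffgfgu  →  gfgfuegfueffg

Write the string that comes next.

Rewriting the 13 symbols of gfgfuegfueffg one by one yields ue gf ue gf ffg fgu ue gf ffg fgu gf gf ue; concatenated:

uegfuegfffgfguuegfffgfgugfgfue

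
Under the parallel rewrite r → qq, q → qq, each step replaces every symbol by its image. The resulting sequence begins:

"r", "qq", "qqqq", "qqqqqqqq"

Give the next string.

Expanding qqqqqqqq: q→qq, q→qq, q→qq, q→qq, q→qq, q→qq, q→qq, q→qq. Concatenated: qq qq qq qq qq qq qq qq.

qqqqqqqqqqqqqqqq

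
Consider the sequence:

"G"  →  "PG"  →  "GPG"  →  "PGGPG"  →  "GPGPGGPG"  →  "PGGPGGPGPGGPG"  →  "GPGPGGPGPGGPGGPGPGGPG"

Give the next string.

Each term (from the third on) is the two preceding terms concatenated in order: term 3 = G·PG = GPG.
The next term joins PGGPGGPGPGGPG and GPGPGGPGPGGPGGPGPGGPG.

PGGPGGPGPGGPGGPGPGGPGPGGPGGPGPGGPG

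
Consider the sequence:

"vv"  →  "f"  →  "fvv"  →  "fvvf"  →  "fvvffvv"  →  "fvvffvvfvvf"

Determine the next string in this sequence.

fvvffvvfvvffvvffvv

From term 3 onward, concatenate the last term with the second-to-last: f·vv = fvv, fvv·f = fvvf, …
So term 7 is fvvffvvfvvf·fvvffvv.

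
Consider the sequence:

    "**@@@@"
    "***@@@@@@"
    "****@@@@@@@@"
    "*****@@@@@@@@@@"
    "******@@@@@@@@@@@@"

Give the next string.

The n-th term is n *'s then 2n @'s, where the shown terms are n = 2, 3, 4, 5, 6.
For the next term, n = 7, so the run lengths are 7, 14.

*******@@@@@@@@@@@@@@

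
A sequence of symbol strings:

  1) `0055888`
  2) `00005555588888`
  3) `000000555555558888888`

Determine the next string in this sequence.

Term n consists of 2n 0's, followed by 3n-1 5's, followed by 2n+1 8's (n = 1, 2, …).
At n = 4 the blocks have lengths 8, 11, 9.

0000000055555555555888888888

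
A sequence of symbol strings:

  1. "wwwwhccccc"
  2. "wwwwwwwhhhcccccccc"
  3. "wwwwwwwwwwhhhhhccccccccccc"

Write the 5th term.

Reading off run lengths: w runs 4, 7, 10; h runs 1, 3, 5; c runs 5, 8, 11 — each is linear in n (n = 1, 2, …).
At n = 5 the blocks have lengths 16, 9, 17.

wwwwwwwwwwwwwwwwhhhhhhhhhccccccccccccccccc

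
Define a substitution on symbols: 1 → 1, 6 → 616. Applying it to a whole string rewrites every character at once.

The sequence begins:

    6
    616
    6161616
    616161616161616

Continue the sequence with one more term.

6161616161616161616161616161616

Replace each of the 15 characters of 616161616161616 in place — 616 1 616 1 616 1 616 1 616 1 616 1 616 1 616 — and concatenate.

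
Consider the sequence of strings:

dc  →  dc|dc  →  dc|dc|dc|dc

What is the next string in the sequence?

dc|dc|dc|dc|dc|dc|dc|dc

s(k+1) = s(k)·|·s(k) — each term doubles the last with '|' between the halves.
One more doubling of dc|dc|dc|dc gives the answer.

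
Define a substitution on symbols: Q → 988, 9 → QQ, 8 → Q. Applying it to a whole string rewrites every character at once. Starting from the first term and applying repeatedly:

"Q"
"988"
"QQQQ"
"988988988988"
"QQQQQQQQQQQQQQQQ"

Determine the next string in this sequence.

988988988988988988988988988988988988988988988988

Replace each of the 16 characters of QQQQQQQQQQQQQQQQ in place — 988 988 988 988 988 988 988 988 988 988 988 988 988 988 988 988 — and concatenate.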